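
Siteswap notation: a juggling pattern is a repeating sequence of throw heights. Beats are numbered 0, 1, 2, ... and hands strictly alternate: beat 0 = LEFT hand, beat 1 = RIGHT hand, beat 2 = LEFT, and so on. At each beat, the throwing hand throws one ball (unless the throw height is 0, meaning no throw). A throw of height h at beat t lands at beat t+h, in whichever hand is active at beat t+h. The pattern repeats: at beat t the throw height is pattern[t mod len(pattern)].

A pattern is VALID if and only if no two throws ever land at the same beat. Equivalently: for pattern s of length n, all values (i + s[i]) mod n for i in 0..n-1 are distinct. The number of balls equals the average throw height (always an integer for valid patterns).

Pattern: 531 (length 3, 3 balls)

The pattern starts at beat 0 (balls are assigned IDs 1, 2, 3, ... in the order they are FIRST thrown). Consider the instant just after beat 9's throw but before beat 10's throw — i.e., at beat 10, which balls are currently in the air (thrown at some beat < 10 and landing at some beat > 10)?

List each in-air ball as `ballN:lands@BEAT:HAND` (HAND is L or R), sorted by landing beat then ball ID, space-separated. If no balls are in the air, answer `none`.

Beat 0 (L): throw ball1 h=5 -> lands@5:R; in-air after throw: [b1@5:R]
Beat 1 (R): throw ball2 h=3 -> lands@4:L; in-air after throw: [b2@4:L b1@5:R]
Beat 2 (L): throw ball3 h=1 -> lands@3:R; in-air after throw: [b3@3:R b2@4:L b1@5:R]
Beat 3 (R): throw ball3 h=5 -> lands@8:L; in-air after throw: [b2@4:L b1@5:R b3@8:L]
Beat 4 (L): throw ball2 h=3 -> lands@7:R; in-air after throw: [b1@5:R b2@7:R b3@8:L]
Beat 5 (R): throw ball1 h=1 -> lands@6:L; in-air after throw: [b1@6:L b2@7:R b3@8:L]
Beat 6 (L): throw ball1 h=5 -> lands@11:R; in-air after throw: [b2@7:R b3@8:L b1@11:R]
Beat 7 (R): throw ball2 h=3 -> lands@10:L; in-air after throw: [b3@8:L b2@10:L b1@11:R]
Beat 8 (L): throw ball3 h=1 -> lands@9:R; in-air after throw: [b3@9:R b2@10:L b1@11:R]
Beat 9 (R): throw ball3 h=5 -> lands@14:L; in-air after throw: [b2@10:L b1@11:R b3@14:L]
Beat 10 (L): throw ball2 h=3 -> lands@13:R; in-air after throw: [b1@11:R b2@13:R b3@14:L]

Answer: ball1:lands@11:R ball3:lands@14:L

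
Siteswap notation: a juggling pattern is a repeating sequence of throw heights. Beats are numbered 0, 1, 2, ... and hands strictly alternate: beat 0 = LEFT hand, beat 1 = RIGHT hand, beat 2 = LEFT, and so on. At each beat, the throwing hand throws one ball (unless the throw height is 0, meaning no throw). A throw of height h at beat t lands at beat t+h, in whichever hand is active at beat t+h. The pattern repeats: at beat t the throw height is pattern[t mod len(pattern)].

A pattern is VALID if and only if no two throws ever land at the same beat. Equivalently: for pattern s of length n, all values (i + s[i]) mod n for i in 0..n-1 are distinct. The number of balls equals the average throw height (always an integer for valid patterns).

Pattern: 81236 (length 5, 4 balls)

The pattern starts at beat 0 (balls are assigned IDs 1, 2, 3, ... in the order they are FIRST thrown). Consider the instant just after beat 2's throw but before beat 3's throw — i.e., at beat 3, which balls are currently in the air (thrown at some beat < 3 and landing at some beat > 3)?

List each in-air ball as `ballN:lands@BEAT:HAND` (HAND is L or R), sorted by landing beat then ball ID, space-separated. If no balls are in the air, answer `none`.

Answer: ball2:lands@4:L ball1:lands@8:L

Derivation:
Beat 0 (L): throw ball1 h=8 -> lands@8:L; in-air after throw: [b1@8:L]
Beat 1 (R): throw ball2 h=1 -> lands@2:L; in-air after throw: [b2@2:L b1@8:L]
Beat 2 (L): throw ball2 h=2 -> lands@4:L; in-air after throw: [b2@4:L b1@8:L]
Beat 3 (R): throw ball3 h=3 -> lands@6:L; in-air after throw: [b2@4:L b3@6:L b1@8:L]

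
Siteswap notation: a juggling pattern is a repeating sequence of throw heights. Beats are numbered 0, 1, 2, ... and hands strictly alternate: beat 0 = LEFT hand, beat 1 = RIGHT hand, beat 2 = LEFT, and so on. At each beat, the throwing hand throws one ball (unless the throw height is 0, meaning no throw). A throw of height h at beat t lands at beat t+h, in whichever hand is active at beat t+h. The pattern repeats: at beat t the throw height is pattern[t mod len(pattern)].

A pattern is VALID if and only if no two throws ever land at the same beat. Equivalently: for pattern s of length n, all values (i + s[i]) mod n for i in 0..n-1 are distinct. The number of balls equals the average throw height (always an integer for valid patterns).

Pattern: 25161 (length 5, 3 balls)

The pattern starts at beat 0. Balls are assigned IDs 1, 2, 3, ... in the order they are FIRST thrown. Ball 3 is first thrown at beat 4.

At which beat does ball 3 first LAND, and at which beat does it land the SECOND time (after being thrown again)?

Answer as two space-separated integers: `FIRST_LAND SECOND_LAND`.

Answer: 5 7

Derivation:
Beat 0 (L): throw ball1 h=2 -> lands@2:L; in-air after throw: [b1@2:L]
Beat 1 (R): throw ball2 h=5 -> lands@6:L; in-air after throw: [b1@2:L b2@6:L]
Beat 2 (L): throw ball1 h=1 -> lands@3:R; in-air after throw: [b1@3:R b2@6:L]
Beat 3 (R): throw ball1 h=6 -> lands@9:R; in-air after throw: [b2@6:L b1@9:R]
Beat 4 (L): throw ball3 h=1 -> lands@5:R; in-air after throw: [b3@5:R b2@6:L b1@9:R]
Beat 5 (R): throw ball3 h=2 -> lands@7:R; in-air after throw: [b2@6:L b3@7:R b1@9:R]
Beat 6 (L): throw ball2 h=5 -> lands@11:R; in-air after throw: [b3@7:R b1@9:R b2@11:R]
Beat 7 (R): throw ball3 h=1 -> lands@8:L; in-air after throw: [b3@8:L b1@9:R b2@11:R]
Ball 3: thrown@4 h=1 -> first land @5; rethrown@5 h=2 -> second land @7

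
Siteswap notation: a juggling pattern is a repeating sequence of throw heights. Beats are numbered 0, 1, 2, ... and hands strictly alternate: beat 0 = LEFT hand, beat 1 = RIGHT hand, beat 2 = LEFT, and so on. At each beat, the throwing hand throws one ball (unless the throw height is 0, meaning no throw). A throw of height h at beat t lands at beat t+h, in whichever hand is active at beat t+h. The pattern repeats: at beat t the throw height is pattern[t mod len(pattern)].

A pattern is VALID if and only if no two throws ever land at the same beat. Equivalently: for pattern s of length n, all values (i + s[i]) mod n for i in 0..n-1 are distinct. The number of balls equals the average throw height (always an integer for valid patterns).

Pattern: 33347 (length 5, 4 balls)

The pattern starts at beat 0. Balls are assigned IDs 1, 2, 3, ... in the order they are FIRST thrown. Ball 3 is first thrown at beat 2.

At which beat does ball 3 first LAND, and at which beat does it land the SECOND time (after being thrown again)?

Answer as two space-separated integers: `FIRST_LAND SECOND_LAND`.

Beat 0 (L): throw ball1 h=3 -> lands@3:R; in-air after throw: [b1@3:R]
Beat 1 (R): throw ball2 h=3 -> lands@4:L; in-air after throw: [b1@3:R b2@4:L]
Beat 2 (L): throw ball3 h=3 -> lands@5:R; in-air after throw: [b1@3:R b2@4:L b3@5:R]
Beat 3 (R): throw ball1 h=4 -> lands@7:R; in-air after throw: [b2@4:L b3@5:R b1@7:R]
Beat 4 (L): throw ball2 h=7 -> lands@11:R; in-air after throw: [b3@5:R b1@7:R b2@11:R]
Beat 5 (R): throw ball3 h=3 -> lands@8:L; in-air after throw: [b1@7:R b3@8:L b2@11:R]
Beat 6 (L): throw ball4 h=3 -> lands@9:R; in-air after throw: [b1@7:R b3@8:L b4@9:R b2@11:R]
Beat 7 (R): throw ball1 h=3 -> lands@10:L; in-air after throw: [b3@8:L b4@9:R b1@10:L b2@11:R]
Beat 8 (L): throw ball3 h=4 -> lands@12:L; in-air after throw: [b4@9:R b1@10:L b2@11:R b3@12:L]
Ball 3: thrown@2 h=3 -> first land @5; rethrown@5 h=3 -> second land @8

Answer: 5 8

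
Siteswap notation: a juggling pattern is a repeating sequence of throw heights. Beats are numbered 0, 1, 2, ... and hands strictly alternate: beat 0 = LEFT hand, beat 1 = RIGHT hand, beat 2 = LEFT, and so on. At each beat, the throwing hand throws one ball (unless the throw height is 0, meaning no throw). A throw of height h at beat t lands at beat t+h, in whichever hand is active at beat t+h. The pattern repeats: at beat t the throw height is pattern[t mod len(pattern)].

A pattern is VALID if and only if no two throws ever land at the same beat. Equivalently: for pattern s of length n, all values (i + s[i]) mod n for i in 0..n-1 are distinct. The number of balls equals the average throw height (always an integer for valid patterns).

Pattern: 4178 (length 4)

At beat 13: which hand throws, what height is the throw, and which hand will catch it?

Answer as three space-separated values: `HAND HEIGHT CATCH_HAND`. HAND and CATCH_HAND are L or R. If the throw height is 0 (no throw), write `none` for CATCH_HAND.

Answer: R 1 L

Derivation:
Beat 13: 13 mod 2 = 1, so hand = R
Throw height = pattern[13 mod 4] = pattern[1] = 1
Lands at beat 13+1=14, 14 mod 2 = 0, so catch hand = L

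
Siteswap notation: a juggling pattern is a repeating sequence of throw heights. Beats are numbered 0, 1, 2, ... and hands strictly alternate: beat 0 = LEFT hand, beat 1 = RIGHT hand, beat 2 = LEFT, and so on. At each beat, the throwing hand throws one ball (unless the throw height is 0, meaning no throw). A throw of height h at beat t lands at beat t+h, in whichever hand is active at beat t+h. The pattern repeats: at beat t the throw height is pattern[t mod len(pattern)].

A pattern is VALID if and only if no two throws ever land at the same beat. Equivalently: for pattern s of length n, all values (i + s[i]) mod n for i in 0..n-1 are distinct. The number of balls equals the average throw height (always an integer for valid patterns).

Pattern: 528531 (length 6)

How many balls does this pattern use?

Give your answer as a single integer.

Pattern = [5, 2, 8, 5, 3, 1], length n = 6
  position 0: throw height = 5, running sum = 5
  position 1: throw height = 2, running sum = 7
  position 2: throw height = 8, running sum = 15
  position 3: throw height = 5, running sum = 20
  position 4: throw height = 3, running sum = 23
  position 5: throw height = 1, running sum = 24
Total sum = 24; balls = sum / n = 24 / 6 = 4

Answer: 4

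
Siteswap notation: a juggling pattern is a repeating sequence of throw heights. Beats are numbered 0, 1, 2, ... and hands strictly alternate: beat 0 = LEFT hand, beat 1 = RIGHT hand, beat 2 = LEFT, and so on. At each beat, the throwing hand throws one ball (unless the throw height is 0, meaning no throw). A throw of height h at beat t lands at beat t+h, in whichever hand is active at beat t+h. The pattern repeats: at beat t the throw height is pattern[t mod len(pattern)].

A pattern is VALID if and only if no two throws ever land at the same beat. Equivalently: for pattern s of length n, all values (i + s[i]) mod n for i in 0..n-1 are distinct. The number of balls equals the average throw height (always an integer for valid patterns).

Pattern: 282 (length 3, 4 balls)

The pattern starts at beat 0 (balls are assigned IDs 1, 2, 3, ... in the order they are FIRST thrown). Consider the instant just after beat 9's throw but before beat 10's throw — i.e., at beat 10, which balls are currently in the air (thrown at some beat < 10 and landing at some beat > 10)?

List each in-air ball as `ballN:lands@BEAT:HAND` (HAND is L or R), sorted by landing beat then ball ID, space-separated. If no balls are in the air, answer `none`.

Beat 0 (L): throw ball1 h=2 -> lands@2:L; in-air after throw: [b1@2:L]
Beat 1 (R): throw ball2 h=8 -> lands@9:R; in-air after throw: [b1@2:L b2@9:R]
Beat 2 (L): throw ball1 h=2 -> lands@4:L; in-air after throw: [b1@4:L b2@9:R]
Beat 3 (R): throw ball3 h=2 -> lands@5:R; in-air after throw: [b1@4:L b3@5:R b2@9:R]
Beat 4 (L): throw ball1 h=8 -> lands@12:L; in-air after throw: [b3@5:R b2@9:R b1@12:L]
Beat 5 (R): throw ball3 h=2 -> lands@7:R; in-air after throw: [b3@7:R b2@9:R b1@12:L]
Beat 6 (L): throw ball4 h=2 -> lands@8:L; in-air after throw: [b3@7:R b4@8:L b2@9:R b1@12:L]
Beat 7 (R): throw ball3 h=8 -> lands@15:R; in-air after throw: [b4@8:L b2@9:R b1@12:L b3@15:R]
Beat 8 (L): throw ball4 h=2 -> lands@10:L; in-air after throw: [b2@9:R b4@10:L b1@12:L b3@15:R]
Beat 9 (R): throw ball2 h=2 -> lands@11:R; in-air after throw: [b4@10:L b2@11:R b1@12:L b3@15:R]
Beat 10 (L): throw ball4 h=8 -> lands@18:L; in-air after throw: [b2@11:R b1@12:L b3@15:R b4@18:L]

Answer: ball2:lands@11:R ball1:lands@12:L ball3:lands@15:R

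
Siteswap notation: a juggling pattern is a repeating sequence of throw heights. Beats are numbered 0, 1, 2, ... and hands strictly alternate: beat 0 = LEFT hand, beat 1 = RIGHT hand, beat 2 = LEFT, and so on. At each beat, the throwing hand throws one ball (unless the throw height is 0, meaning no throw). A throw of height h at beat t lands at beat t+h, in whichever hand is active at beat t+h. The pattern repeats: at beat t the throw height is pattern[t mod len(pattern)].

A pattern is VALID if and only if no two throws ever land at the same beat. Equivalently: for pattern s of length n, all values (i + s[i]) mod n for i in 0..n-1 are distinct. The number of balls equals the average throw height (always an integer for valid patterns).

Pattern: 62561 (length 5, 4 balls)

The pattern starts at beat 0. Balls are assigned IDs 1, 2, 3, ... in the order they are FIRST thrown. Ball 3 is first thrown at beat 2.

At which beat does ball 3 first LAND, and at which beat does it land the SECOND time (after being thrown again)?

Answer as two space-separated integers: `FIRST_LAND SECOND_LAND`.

Beat 0 (L): throw ball1 h=6 -> lands@6:L; in-air after throw: [b1@6:L]
Beat 1 (R): throw ball2 h=2 -> lands@3:R; in-air after throw: [b2@3:R b1@6:L]
Beat 2 (L): throw ball3 h=5 -> lands@7:R; in-air after throw: [b2@3:R b1@6:L b3@7:R]
Beat 3 (R): throw ball2 h=6 -> lands@9:R; in-air after throw: [b1@6:L b3@7:R b2@9:R]
Beat 4 (L): throw ball4 h=1 -> lands@5:R; in-air after throw: [b4@5:R b1@6:L b3@7:R b2@9:R]
Beat 5 (R): throw ball4 h=6 -> lands@11:R; in-air after throw: [b1@6:L b3@7:R b2@9:R b4@11:R]
Beat 6 (L): throw ball1 h=2 -> lands@8:L; in-air after throw: [b3@7:R b1@8:L b2@9:R b4@11:R]
Beat 7 (R): throw ball3 h=5 -> lands@12:L; in-air after throw: [b1@8:L b2@9:R b4@11:R b3@12:L]
Beat 8 (L): throw ball1 h=6 -> lands@14:L; in-air after throw: [b2@9:R b4@11:R b3@12:L b1@14:L]
Beat 9 (R): throw ball2 h=1 -> lands@10:L; in-air after throw: [b2@10:L b4@11:R b3@12:L b1@14:L]
Beat 10 (L): throw ball2 h=6 -> lands@16:L; in-air after throw: [b4@11:R b3@12:L b1@14:L b2@16:L]
Beat 11 (R): throw ball4 h=2 -> lands@13:R; in-air after throw: [b3@12:L b4@13:R b1@14:L b2@16:L]
Beat 12 (L): throw ball3 h=5 -> lands@17:R; in-air after throw: [b4@13:R b1@14:L b2@16:L b3@17:R]
Ball 3: thrown@2 h=5 -> first land @7; rethrown@7 h=5 -> second land @12

Answer: 7 12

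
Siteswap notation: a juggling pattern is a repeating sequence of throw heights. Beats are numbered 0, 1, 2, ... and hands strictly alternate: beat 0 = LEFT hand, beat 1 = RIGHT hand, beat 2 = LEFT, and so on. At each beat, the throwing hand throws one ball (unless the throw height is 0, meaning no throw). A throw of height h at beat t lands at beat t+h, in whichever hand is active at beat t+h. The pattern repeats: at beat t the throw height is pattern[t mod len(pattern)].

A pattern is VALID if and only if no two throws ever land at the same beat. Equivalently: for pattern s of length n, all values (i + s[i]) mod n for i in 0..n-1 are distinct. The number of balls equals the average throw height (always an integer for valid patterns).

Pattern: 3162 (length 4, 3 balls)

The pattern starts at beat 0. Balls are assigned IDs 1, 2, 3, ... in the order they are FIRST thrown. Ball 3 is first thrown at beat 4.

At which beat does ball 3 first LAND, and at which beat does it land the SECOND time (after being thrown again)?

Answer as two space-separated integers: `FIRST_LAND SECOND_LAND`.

Answer: 7 9

Derivation:
Beat 0 (L): throw ball1 h=3 -> lands@3:R; in-air after throw: [b1@3:R]
Beat 1 (R): throw ball2 h=1 -> lands@2:L; in-air after throw: [b2@2:L b1@3:R]
Beat 2 (L): throw ball2 h=6 -> lands@8:L; in-air after throw: [b1@3:R b2@8:L]
Beat 3 (R): throw ball1 h=2 -> lands@5:R; in-air after throw: [b1@5:R b2@8:L]
Beat 4 (L): throw ball3 h=3 -> lands@7:R; in-air after throw: [b1@5:R b3@7:R b2@8:L]
Beat 5 (R): throw ball1 h=1 -> lands@6:L; in-air after throw: [b1@6:L b3@7:R b2@8:L]
Beat 6 (L): throw ball1 h=6 -> lands@12:L; in-air after throw: [b3@7:R b2@8:L b1@12:L]
Beat 7 (R): throw ball3 h=2 -> lands@9:R; in-air after throw: [b2@8:L b3@9:R b1@12:L]
Beat 8 (L): throw ball2 h=3 -> lands@11:R; in-air after throw: [b3@9:R b2@11:R b1@12:L]
Beat 9 (R): throw ball3 h=1 -> lands@10:L; in-air after throw: [b3@10:L b2@11:R b1@12:L]
Ball 3: thrown@4 h=3 -> first land @7; rethrown@7 h=2 -> second land @9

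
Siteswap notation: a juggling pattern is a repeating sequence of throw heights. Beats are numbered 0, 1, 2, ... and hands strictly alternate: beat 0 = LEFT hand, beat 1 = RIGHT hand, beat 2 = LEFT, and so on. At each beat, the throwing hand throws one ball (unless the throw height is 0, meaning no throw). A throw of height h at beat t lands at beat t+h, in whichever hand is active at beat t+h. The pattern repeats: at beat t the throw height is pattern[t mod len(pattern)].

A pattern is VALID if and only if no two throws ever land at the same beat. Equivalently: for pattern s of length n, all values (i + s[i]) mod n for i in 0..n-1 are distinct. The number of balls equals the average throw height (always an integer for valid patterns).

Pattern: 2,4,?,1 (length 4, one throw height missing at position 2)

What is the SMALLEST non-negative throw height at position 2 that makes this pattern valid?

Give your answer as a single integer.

Answer: 1

Derivation:
i=0: (0 + 2) mod 4 = 2
i=1: (1 + 4) mod 4 = 1
i=2: s[i]=? (unknown)
i=3: (3 + 1) mod 4 = 0
Known residues: [0, 1, 2]; need a permutation of 0..3, so missing residue r = 3
Need (2 + s) mod 4 = 3; smallest s = (3 - 2) mod 4 = 1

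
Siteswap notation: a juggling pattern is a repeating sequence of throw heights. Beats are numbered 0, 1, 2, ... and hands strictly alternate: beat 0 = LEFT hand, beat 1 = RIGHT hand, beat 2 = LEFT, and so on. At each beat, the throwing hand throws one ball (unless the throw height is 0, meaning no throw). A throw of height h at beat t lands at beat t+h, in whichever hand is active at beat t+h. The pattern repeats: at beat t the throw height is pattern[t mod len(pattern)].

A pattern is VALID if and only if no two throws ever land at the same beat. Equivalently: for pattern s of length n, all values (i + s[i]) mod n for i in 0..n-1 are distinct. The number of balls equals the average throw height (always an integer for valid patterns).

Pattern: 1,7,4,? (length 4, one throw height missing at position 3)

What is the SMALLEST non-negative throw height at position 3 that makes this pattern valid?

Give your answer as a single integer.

i=0: (0 + 1) mod 4 = 1
i=1: (1 + 7) mod 4 = 0
i=2: (2 + 4) mod 4 = 2
i=3: s[i]=? (unknown)
Known residues: [0, 1, 2]; need a permutation of 0..3, so missing residue r = 3
Need (3 + s) mod 4 = 3; smallest s = (3 - 3) mod 4 = 0

Answer: 0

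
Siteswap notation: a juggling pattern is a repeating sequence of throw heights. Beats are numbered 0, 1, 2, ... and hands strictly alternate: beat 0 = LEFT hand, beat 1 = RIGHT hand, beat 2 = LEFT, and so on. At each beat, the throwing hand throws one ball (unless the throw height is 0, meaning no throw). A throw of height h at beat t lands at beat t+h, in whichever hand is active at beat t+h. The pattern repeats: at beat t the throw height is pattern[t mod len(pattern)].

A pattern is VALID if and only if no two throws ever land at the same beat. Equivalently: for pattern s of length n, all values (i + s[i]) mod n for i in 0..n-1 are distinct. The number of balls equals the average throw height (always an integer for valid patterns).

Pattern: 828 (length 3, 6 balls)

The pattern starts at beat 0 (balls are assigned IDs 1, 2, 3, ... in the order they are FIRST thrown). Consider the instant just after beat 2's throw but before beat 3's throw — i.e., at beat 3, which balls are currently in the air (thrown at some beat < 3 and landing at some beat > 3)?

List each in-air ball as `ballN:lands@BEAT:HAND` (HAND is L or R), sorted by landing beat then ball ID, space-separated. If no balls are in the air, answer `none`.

Answer: ball1:lands@8:L ball3:lands@10:L

Derivation:
Beat 0 (L): throw ball1 h=8 -> lands@8:L; in-air after throw: [b1@8:L]
Beat 1 (R): throw ball2 h=2 -> lands@3:R; in-air after throw: [b2@3:R b1@8:L]
Beat 2 (L): throw ball3 h=8 -> lands@10:L; in-air after throw: [b2@3:R b1@8:L b3@10:L]
Beat 3 (R): throw ball2 h=8 -> lands@11:R; in-air after throw: [b1@8:L b3@10:L b2@11:R]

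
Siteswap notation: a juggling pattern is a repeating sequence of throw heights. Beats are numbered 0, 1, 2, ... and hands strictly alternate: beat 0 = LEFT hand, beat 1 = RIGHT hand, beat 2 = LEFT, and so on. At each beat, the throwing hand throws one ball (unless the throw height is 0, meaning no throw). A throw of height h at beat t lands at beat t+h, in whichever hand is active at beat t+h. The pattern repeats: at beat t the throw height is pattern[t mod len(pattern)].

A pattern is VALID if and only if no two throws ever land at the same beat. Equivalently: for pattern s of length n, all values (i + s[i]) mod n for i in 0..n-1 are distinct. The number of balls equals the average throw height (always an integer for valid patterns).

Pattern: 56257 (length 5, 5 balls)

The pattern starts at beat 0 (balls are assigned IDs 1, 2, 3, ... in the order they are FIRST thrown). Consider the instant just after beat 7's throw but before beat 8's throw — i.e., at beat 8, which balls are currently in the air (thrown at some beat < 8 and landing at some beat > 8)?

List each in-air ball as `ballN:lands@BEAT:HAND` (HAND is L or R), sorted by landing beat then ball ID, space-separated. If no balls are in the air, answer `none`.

Beat 0 (L): throw ball1 h=5 -> lands@5:R; in-air after throw: [b1@5:R]
Beat 1 (R): throw ball2 h=6 -> lands@7:R; in-air after throw: [b1@5:R b2@7:R]
Beat 2 (L): throw ball3 h=2 -> lands@4:L; in-air after throw: [b3@4:L b1@5:R b2@7:R]
Beat 3 (R): throw ball4 h=5 -> lands@8:L; in-air after throw: [b3@4:L b1@5:R b2@7:R b4@8:L]
Beat 4 (L): throw ball3 h=7 -> lands@11:R; in-air after throw: [b1@5:R b2@7:R b4@8:L b3@11:R]
Beat 5 (R): throw ball1 h=5 -> lands@10:L; in-air after throw: [b2@7:R b4@8:L b1@10:L b3@11:R]
Beat 6 (L): throw ball5 h=6 -> lands@12:L; in-air after throw: [b2@7:R b4@8:L b1@10:L b3@11:R b5@12:L]
Beat 7 (R): throw ball2 h=2 -> lands@9:R; in-air after throw: [b4@8:L b2@9:R b1@10:L b3@11:R b5@12:L]
Beat 8 (L): throw ball4 h=5 -> lands@13:R; in-air after throw: [b2@9:R b1@10:L b3@11:R b5@12:L b4@13:R]

Answer: ball2:lands@9:R ball1:lands@10:L ball3:lands@11:R ball5:lands@12:L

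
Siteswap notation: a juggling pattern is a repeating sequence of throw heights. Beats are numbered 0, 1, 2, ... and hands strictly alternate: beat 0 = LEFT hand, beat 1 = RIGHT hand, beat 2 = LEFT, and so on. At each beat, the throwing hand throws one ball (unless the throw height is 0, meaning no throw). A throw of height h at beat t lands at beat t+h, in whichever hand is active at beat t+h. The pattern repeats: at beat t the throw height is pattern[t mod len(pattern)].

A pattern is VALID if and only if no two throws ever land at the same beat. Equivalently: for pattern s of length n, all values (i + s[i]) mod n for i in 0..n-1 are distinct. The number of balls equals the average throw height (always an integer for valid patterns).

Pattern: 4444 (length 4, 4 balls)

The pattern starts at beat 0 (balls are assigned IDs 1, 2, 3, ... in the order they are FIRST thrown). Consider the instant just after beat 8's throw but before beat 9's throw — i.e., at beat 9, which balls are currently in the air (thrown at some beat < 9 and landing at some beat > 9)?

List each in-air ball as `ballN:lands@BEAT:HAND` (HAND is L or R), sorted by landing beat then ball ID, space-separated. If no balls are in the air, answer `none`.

Answer: ball3:lands@10:L ball4:lands@11:R ball1:lands@12:L

Derivation:
Beat 0 (L): throw ball1 h=4 -> lands@4:L; in-air after throw: [b1@4:L]
Beat 1 (R): throw ball2 h=4 -> lands@5:R; in-air after throw: [b1@4:L b2@5:R]
Beat 2 (L): throw ball3 h=4 -> lands@6:L; in-air after throw: [b1@4:L b2@5:R b3@6:L]
Beat 3 (R): throw ball4 h=4 -> lands@7:R; in-air after throw: [b1@4:L b2@5:R b3@6:L b4@7:R]
Beat 4 (L): throw ball1 h=4 -> lands@8:L; in-air after throw: [b2@5:R b3@6:L b4@7:R b1@8:L]
Beat 5 (R): throw ball2 h=4 -> lands@9:R; in-air after throw: [b3@6:L b4@7:R b1@8:L b2@9:R]
Beat 6 (L): throw ball3 h=4 -> lands@10:L; in-air after throw: [b4@7:R b1@8:L b2@9:R b3@10:L]
Beat 7 (R): throw ball4 h=4 -> lands@11:R; in-air after throw: [b1@8:L b2@9:R b3@10:L b4@11:R]
Beat 8 (L): throw ball1 h=4 -> lands@12:L; in-air after throw: [b2@9:R b3@10:L b4@11:R b1@12:L]
Beat 9 (R): throw ball2 h=4 -> lands@13:R; in-air after throw: [b3@10:L b4@11:R b1@12:L b2@13:R]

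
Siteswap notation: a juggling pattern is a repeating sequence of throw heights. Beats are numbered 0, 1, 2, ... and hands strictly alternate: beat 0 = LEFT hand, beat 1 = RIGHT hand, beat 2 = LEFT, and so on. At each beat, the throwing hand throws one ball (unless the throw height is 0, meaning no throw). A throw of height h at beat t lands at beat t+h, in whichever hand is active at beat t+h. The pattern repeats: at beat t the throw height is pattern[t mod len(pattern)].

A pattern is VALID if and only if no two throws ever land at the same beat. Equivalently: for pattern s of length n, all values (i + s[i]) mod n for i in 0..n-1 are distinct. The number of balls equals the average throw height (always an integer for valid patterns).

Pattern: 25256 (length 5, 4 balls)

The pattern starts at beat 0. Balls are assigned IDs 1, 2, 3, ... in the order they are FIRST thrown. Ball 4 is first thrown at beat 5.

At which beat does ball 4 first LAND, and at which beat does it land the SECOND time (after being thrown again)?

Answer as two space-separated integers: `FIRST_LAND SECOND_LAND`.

Beat 0 (L): throw ball1 h=2 -> lands@2:L; in-air after throw: [b1@2:L]
Beat 1 (R): throw ball2 h=5 -> lands@6:L; in-air after throw: [b1@2:L b2@6:L]
Beat 2 (L): throw ball1 h=2 -> lands@4:L; in-air after throw: [b1@4:L b2@6:L]
Beat 3 (R): throw ball3 h=5 -> lands@8:L; in-air after throw: [b1@4:L b2@6:L b3@8:L]
Beat 4 (L): throw ball1 h=6 -> lands@10:L; in-air after throw: [b2@6:L b3@8:L b1@10:L]
Beat 5 (R): throw ball4 h=2 -> lands@7:R; in-air after throw: [b2@6:L b4@7:R b3@8:L b1@10:L]
Beat 6 (L): throw ball2 h=5 -> lands@11:R; in-air after throw: [b4@7:R b3@8:L b1@10:L b2@11:R]
Beat 7 (R): throw ball4 h=2 -> lands@9:R; in-air after throw: [b3@8:L b4@9:R b1@10:L b2@11:R]
Beat 8 (L): throw ball3 h=5 -> lands@13:R; in-air after throw: [b4@9:R b1@10:L b2@11:R b3@13:R]
Beat 9 (R): throw ball4 h=6 -> lands@15:R; in-air after throw: [b1@10:L b2@11:R b3@13:R b4@15:R]
Ball 4: thrown@5 h=2 -> first land @7; rethrown@7 h=2 -> second land @9

Answer: 7 9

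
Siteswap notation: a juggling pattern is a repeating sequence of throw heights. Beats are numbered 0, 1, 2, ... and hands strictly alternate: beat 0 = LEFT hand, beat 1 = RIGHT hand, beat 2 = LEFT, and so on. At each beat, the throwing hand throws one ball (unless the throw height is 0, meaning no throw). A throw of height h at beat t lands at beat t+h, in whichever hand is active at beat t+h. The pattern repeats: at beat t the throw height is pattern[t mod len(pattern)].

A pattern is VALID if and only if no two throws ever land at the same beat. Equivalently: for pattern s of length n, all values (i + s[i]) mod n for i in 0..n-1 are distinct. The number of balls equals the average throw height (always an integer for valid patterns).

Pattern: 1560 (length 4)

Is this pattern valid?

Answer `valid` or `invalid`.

Answer: valid

Derivation:
i=0: (i + s[i]) mod n = (0 + 1) mod 4 = 1
i=1: (i + s[i]) mod n = (1 + 5) mod 4 = 2
i=2: (i + s[i]) mod n = (2 + 6) mod 4 = 0
i=3: (i + s[i]) mod n = (3 + 0) mod 4 = 3
Residues: [1, 2, 0, 3], distinct: True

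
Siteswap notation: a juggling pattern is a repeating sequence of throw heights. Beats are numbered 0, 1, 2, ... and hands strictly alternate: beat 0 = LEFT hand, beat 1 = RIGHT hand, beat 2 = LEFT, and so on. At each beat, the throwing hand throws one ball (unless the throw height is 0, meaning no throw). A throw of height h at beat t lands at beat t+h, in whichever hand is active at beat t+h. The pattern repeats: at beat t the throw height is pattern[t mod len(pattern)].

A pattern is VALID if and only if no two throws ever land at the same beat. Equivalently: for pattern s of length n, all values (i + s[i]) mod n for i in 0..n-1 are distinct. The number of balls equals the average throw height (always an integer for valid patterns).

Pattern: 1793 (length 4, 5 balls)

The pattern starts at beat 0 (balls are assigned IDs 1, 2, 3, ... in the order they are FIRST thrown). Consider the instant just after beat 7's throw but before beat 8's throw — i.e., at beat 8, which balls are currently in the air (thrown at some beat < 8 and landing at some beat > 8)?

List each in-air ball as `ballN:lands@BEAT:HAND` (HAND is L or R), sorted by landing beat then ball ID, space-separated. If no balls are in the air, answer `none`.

Beat 0 (L): throw ball1 h=1 -> lands@1:R; in-air after throw: [b1@1:R]
Beat 1 (R): throw ball1 h=7 -> lands@8:L; in-air after throw: [b1@8:L]
Beat 2 (L): throw ball2 h=9 -> lands@11:R; in-air after throw: [b1@8:L b2@11:R]
Beat 3 (R): throw ball3 h=3 -> lands@6:L; in-air after throw: [b3@6:L b1@8:L b2@11:R]
Beat 4 (L): throw ball4 h=1 -> lands@5:R; in-air after throw: [b4@5:R b3@6:L b1@8:L b2@11:R]
Beat 5 (R): throw ball4 h=7 -> lands@12:L; in-air after throw: [b3@6:L b1@8:L b2@11:R b4@12:L]
Beat 6 (L): throw ball3 h=9 -> lands@15:R; in-air after throw: [b1@8:L b2@11:R b4@12:L b3@15:R]
Beat 7 (R): throw ball5 h=3 -> lands@10:L; in-air after throw: [b1@8:L b5@10:L b2@11:R b4@12:L b3@15:R]
Beat 8 (L): throw ball1 h=1 -> lands@9:R; in-air after throw: [b1@9:R b5@10:L b2@11:R b4@12:L b3@15:R]

Answer: ball5:lands@10:L ball2:lands@11:R ball4:lands@12:L ball3:lands@15:R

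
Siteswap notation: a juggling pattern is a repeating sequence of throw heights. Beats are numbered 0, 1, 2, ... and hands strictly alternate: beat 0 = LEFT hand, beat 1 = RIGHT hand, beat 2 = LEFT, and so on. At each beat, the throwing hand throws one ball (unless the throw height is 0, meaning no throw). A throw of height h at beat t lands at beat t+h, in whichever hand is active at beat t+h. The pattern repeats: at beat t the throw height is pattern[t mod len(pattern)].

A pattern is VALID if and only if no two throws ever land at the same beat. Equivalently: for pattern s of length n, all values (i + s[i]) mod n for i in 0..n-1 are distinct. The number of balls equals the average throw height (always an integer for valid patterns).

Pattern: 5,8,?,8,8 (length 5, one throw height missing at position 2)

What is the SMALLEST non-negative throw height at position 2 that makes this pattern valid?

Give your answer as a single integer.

i=0: (0 + 5) mod 5 = 0
i=1: (1 + 8) mod 5 = 4
i=2: s[i]=? (unknown)
i=3: (3 + 8) mod 5 = 1
i=4: (4 + 8) mod 5 = 2
Known residues: [0, 1, 2, 4]; need a permutation of 0..4, so missing residue r = 3
Need (2 + s) mod 5 = 3; smallest s = (3 - 2) mod 5 = 1

Answer: 1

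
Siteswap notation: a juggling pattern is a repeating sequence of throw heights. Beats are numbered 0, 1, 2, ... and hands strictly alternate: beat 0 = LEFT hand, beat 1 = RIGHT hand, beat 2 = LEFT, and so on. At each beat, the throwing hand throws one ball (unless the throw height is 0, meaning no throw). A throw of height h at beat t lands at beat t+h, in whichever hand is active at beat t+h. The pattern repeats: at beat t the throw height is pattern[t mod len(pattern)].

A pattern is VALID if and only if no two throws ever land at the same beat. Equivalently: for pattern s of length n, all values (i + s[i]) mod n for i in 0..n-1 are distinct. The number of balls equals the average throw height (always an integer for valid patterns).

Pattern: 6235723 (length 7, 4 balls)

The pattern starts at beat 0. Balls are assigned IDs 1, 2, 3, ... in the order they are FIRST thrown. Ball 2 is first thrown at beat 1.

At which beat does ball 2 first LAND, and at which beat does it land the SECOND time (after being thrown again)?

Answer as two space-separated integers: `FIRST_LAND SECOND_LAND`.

Beat 0 (L): throw ball1 h=6 -> lands@6:L; in-air after throw: [b1@6:L]
Beat 1 (R): throw ball2 h=2 -> lands@3:R; in-air after throw: [b2@3:R b1@6:L]
Beat 2 (L): throw ball3 h=3 -> lands@5:R; in-air after throw: [b2@3:R b3@5:R b1@6:L]
Beat 3 (R): throw ball2 h=5 -> lands@8:L; in-air after throw: [b3@5:R b1@6:L b2@8:L]
Beat 4 (L): throw ball4 h=7 -> lands@11:R; in-air after throw: [b3@5:R b1@6:L b2@8:L b4@11:R]
Beat 5 (R): throw ball3 h=2 -> lands@7:R; in-air after throw: [b1@6:L b3@7:R b2@8:L b4@11:R]
Beat 6 (L): throw ball1 h=3 -> lands@9:R; in-air after throw: [b3@7:R b2@8:L b1@9:R b4@11:R]
Beat 7 (R): throw ball3 h=6 -> lands@13:R; in-air after throw: [b2@8:L b1@9:R b4@11:R b3@13:R]
Beat 8 (L): throw ball2 h=2 -> lands@10:L; in-air after throw: [b1@9:R b2@10:L b4@11:R b3@13:R]
Ball 2: thrown@1 h=2 -> first land @3; rethrown@3 h=5 -> second land @8

Answer: 3 8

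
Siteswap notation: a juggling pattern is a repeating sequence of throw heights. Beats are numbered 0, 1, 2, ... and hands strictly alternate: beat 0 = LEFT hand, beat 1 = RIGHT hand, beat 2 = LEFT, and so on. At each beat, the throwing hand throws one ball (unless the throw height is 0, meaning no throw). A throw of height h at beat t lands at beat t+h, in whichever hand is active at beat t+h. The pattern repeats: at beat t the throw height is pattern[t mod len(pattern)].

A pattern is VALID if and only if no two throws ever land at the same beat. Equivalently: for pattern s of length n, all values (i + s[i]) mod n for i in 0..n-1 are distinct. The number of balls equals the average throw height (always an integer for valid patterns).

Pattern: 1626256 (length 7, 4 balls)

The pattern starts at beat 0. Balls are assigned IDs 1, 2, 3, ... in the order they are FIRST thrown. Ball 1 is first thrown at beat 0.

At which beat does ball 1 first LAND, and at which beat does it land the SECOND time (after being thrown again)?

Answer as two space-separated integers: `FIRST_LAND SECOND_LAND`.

Answer: 1 7

Derivation:
Beat 0 (L): throw ball1 h=1 -> lands@1:R; in-air after throw: [b1@1:R]
Beat 1 (R): throw ball1 h=6 -> lands@7:R; in-air after throw: [b1@7:R]
Beat 2 (L): throw ball2 h=2 -> lands@4:L; in-air after throw: [b2@4:L b1@7:R]
Beat 3 (R): throw ball3 h=6 -> lands@9:R; in-air after throw: [b2@4:L b1@7:R b3@9:R]
Beat 4 (L): throw ball2 h=2 -> lands@6:L; in-air after throw: [b2@6:L b1@7:R b3@9:R]
Beat 5 (R): throw ball4 h=5 -> lands@10:L; in-air after throw: [b2@6:L b1@7:R b3@9:R b4@10:L]
Beat 6 (L): throw ball2 h=6 -> lands@12:L; in-air after throw: [b1@7:R b3@9:R b4@10:L b2@12:L]
Beat 7 (R): throw ball1 h=1 -> lands@8:L; in-air after throw: [b1@8:L b3@9:R b4@10:L b2@12:L]
Ball 1: thrown@0 h=1 -> first land @1; rethrown@1 h=6 -> second land @7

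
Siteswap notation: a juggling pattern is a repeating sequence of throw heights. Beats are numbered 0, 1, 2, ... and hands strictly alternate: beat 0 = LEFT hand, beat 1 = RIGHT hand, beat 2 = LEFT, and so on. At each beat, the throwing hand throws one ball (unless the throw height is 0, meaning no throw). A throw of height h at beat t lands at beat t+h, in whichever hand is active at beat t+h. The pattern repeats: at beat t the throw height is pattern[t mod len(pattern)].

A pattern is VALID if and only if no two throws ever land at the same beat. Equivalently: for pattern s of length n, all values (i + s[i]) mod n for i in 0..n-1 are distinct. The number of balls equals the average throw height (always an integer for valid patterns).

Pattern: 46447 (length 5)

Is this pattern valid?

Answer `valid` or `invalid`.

Answer: invalid

Derivation:
i=0: (i + s[i]) mod n = (0 + 4) mod 5 = 4
i=1: (i + s[i]) mod n = (1 + 6) mod 5 = 2
i=2: (i + s[i]) mod n = (2 + 4) mod 5 = 1
i=3: (i + s[i]) mod n = (3 + 4) mod 5 = 2
i=4: (i + s[i]) mod n = (4 + 7) mod 5 = 1
Residues: [4, 2, 1, 2, 1], distinct: False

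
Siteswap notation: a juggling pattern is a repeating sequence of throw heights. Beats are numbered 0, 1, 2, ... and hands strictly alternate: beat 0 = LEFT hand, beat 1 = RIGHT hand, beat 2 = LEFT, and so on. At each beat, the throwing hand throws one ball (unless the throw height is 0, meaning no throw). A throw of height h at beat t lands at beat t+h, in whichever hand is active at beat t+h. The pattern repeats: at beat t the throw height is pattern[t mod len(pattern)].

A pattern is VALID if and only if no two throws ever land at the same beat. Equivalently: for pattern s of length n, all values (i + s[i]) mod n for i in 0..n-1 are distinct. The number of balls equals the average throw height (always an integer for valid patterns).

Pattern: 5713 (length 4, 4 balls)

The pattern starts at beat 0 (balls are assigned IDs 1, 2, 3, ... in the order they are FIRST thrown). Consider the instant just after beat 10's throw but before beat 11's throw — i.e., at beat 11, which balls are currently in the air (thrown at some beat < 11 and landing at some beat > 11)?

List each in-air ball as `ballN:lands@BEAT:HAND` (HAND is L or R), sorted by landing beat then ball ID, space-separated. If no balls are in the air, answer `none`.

Beat 0 (L): throw ball1 h=5 -> lands@5:R; in-air after throw: [b1@5:R]
Beat 1 (R): throw ball2 h=7 -> lands@8:L; in-air after throw: [b1@5:R b2@8:L]
Beat 2 (L): throw ball3 h=1 -> lands@3:R; in-air after throw: [b3@3:R b1@5:R b2@8:L]
Beat 3 (R): throw ball3 h=3 -> lands@6:L; in-air after throw: [b1@5:R b3@6:L b2@8:L]
Beat 4 (L): throw ball4 h=5 -> lands@9:R; in-air after throw: [b1@5:R b3@6:L b2@8:L b4@9:R]
Beat 5 (R): throw ball1 h=7 -> lands@12:L; in-air after throw: [b3@6:L b2@8:L b4@9:R b1@12:L]
Beat 6 (L): throw ball3 h=1 -> lands@7:R; in-air after throw: [b3@7:R b2@8:L b4@9:R b1@12:L]
Beat 7 (R): throw ball3 h=3 -> lands@10:L; in-air after throw: [b2@8:L b4@9:R b3@10:L b1@12:L]
Beat 8 (L): throw ball2 h=5 -> lands@13:R; in-air after throw: [b4@9:R b3@10:L b1@12:L b2@13:R]
Beat 9 (R): throw ball4 h=7 -> lands@16:L; in-air after throw: [b3@10:L b1@12:L b2@13:R b4@16:L]
Beat 10 (L): throw ball3 h=1 -> lands@11:R; in-air after throw: [b3@11:R b1@12:L b2@13:R b4@16:L]
Beat 11 (R): throw ball3 h=3 -> lands@14:L; in-air after throw: [b1@12:L b2@13:R b3@14:L b4@16:L]

Answer: ball1:lands@12:L ball2:lands@13:R ball4:lands@16:L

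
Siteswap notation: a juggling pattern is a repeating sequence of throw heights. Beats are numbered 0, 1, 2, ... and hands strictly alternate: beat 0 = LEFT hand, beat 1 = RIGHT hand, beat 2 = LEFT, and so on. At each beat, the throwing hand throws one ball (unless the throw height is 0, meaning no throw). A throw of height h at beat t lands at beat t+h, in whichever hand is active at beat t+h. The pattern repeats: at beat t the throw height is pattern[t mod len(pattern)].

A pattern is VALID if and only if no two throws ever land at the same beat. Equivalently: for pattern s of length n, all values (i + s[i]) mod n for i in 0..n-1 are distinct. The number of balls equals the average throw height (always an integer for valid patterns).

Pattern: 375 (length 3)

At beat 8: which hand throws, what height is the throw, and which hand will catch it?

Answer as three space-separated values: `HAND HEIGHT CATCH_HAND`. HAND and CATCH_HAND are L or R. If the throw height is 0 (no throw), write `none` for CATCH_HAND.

Answer: L 5 R

Derivation:
Beat 8: 8 mod 2 = 0, so hand = L
Throw height = pattern[8 mod 3] = pattern[2] = 5
Lands at beat 8+5=13, 13 mod 2 = 1, so catch hand = R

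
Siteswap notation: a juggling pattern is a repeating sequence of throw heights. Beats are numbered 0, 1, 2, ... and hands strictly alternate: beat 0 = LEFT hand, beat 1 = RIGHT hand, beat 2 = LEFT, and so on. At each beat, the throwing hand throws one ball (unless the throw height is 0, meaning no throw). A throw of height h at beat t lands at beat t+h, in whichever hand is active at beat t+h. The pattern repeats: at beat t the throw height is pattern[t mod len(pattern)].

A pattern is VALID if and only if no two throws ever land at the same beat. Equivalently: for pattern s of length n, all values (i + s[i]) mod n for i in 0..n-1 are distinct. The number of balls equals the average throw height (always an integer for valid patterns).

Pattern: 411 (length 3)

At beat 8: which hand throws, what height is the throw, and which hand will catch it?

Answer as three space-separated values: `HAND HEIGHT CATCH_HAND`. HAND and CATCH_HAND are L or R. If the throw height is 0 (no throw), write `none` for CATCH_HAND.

Answer: L 1 R

Derivation:
Beat 8: 8 mod 2 = 0, so hand = L
Throw height = pattern[8 mod 3] = pattern[2] = 1
Lands at beat 8+1=9, 9 mod 2 = 1, so catch hand = R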